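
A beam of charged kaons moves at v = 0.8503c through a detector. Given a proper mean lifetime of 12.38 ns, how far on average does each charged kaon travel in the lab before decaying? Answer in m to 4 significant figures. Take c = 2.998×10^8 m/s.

γ = 1/√(1 − 0.8503²) = 1.90006
Dilated lifetime: Δt = γτ₀ = 1.90006 × 12.38 ns = 23.5228 ns
d = vΔt = 0.8503c × 23.5228 ns = 2.54920×10^8 m/s × 2.35228×10^-8 s = 5.996 m

d ≈ 5.996 m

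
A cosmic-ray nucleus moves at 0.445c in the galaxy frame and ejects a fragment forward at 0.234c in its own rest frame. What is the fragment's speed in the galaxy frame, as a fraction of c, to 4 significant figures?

u ≈ 0.6150c

Compose boost 2: (0.234 + 0.445)/(1 + 0.234×0.445) = 0.6790/1.10413 = 0.6150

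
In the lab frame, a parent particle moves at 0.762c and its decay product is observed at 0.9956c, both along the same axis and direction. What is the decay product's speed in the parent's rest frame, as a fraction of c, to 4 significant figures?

Inverse velocity addition: u' = (u − v)/(1 − uv/c²)
= (0.9956 − 0.762)/(1 − 0.9956×0.762) = 0.2336/0.241353 = 0.9679

u' ≈ 0.9679c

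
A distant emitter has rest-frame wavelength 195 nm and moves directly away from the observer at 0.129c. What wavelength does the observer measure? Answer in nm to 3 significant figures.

λ_obs ≈ 222 nm

Relativistic Doppler: λ_obs = λ_src √((1+β)/(1−β))
= 195 × √(1.1290/0.87100) = 195 × 1.1385 = 222 nm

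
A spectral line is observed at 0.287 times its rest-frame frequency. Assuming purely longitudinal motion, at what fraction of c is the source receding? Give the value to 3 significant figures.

f_obs/f_src = √((1−β)/(1+β)) = 0.287  ⇒  (1−β)/(1+β) = 0.082369
β = |1 − D²|/(1 + D²) = |1 − 0.082369|/(1 + 0.082369) = 0.848

β ≈ 0.848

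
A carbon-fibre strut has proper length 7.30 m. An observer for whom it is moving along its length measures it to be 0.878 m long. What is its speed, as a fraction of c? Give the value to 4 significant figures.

γ = L₀/L = 7.30/0.878 = 8.31435
β = √(1 − 1/γ²) = 0.9927

β ≈ 0.9927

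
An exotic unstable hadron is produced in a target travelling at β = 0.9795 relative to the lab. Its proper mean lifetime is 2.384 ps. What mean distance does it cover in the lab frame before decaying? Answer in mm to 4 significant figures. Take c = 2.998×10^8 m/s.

γ = 1/√(1 − 0.9795²) = 4.96415
Dilated lifetime: Δt = γτ₀ = 4.96415 × 2.384 ps = 11.8345 ps
d = vΔt = 0.9795c × 11.8345 ps = 2.93654×10^8 m/s × 1.18345×10^-11 s = 3.475 mm

d ≈ 3.475 mm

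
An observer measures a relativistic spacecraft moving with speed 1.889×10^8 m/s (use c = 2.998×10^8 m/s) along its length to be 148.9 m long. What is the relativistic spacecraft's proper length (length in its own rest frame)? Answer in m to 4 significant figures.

β = v/c = 1.889×10^8 / 2.998×10^8 = 0.630087
γ = 1/√(1 − 0.630087²) = 1.28779
L₀ = γL = 1.28779 × 148.9 = 191.8 m

L₀ ≈ 191.8 m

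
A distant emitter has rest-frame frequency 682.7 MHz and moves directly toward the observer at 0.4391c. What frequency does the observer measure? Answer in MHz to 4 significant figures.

Relativistic Doppler: f_obs = f_src √((1+β)/(1−β))
= 682.7 × √(1.43910/0.560900) = 682.7 × 1.60178 = 1094 MHz

f_obs ≈ 1094 MHz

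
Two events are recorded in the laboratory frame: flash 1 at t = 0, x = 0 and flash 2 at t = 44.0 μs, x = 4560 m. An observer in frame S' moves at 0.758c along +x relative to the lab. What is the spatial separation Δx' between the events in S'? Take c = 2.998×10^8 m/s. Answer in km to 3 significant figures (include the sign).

γ = 1/√(1 − 0.758²) = 1.5331
Δx' = γ(Δx − vΔt) = 1.5331 × (4560 m − 0.758×(2.998×10^8 m/s)×44.0×10^-6 s)
= 1.5331 × (-5438.9 m) = -8.34 km

Δx' ≈ -8.34 km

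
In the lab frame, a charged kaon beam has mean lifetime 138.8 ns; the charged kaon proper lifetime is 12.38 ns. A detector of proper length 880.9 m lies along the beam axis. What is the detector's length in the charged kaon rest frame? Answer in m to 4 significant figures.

L ≈ 78.57 m

Time dilation ⇒ γ = Δt/τ₀ = 138.8/12.38 = 11.2116
Length contraction: L = L₀/γ = 880.9/11.2116 = 78.57 m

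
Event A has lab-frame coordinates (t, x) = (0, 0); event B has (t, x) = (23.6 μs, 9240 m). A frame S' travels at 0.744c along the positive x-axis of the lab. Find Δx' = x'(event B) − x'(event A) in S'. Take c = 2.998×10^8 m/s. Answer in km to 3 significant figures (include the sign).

γ = 1/√(1 − 0.744²) = 1.4966
Δx' = γ(Δx − vΔt) = 1.4966 × (9240 m − 0.744×(2.998×10^8 m/s)×23.6×10^-6 s)
= 1.4966 × (3976.0 m) = 5.95 km

Δx' ≈ 5.95 km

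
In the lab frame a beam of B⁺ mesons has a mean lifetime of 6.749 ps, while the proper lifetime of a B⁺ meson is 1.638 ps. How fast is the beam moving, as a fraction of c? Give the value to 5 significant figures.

β ≈ 0.97010

γ = Δt/τ₀ = 6.749/1.638 = 4.120269
β = √(1 − 1/γ²) = √(1 − 1/4.120269²) = 0.97010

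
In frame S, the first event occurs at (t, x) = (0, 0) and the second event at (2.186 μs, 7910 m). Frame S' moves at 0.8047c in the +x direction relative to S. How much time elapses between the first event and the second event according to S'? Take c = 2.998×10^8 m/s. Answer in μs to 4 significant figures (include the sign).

γ = 1/√(1 − 0.8047²) = 1.68440
Δt' = γ(Δt − vΔx/c²) = 1.68440 × (2.186 μs − 0.8047×7910 m / (2.998×10^8 m/s))
= 1.68440 × (-19.0454 μs) = -32.08 μs

Δt' ≈ -32.08 μs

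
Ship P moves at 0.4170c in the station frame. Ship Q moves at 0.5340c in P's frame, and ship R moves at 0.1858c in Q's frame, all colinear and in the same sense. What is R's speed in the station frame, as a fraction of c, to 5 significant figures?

Compose boost 2: (0.5340 + 0.4170)/(1 + 0.5340×0.4170) = 0.95100/1.222678 = 0.7778009
Compose boost 3: (0.1858 + 0.7778009)/(1 + 0.1858×0.7778009) = 0.9636009/1.144515 = 0.84193

u ≈ 0.84193c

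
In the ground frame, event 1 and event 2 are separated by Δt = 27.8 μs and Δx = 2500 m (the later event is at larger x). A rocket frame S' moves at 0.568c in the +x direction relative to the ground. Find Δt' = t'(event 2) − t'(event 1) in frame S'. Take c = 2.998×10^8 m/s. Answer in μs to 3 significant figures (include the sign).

Δt' ≈ 28.0 μs

γ = 1/√(1 − 0.568²) = 1.2150
Δt' = γ(Δt − vΔx/c²) = 1.2150 × (27.8 μs − 0.568×2500 m / (2.998×10^8 m/s))
= 1.2150 × (23.064 μs) = 28.0 μs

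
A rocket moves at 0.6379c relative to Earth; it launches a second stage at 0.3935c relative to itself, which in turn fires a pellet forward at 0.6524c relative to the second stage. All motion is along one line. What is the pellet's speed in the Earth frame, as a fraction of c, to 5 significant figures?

u ≈ 0.96032c

Compose boost 2: (0.3935 + 0.6379)/(1 + 0.3935×0.6379) = 1.0314/1.251014 = 0.8244514
Compose boost 3: (0.6524 + 0.8244514)/(1 + 0.6524×0.8244514) = 1.476851/1.537872 = 0.96032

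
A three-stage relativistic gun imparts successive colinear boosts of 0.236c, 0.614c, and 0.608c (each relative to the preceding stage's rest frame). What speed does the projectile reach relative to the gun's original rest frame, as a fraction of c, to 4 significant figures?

Compose boost 2: (0.614 + 0.236)/(1 + 0.614×0.236) = 0.8500/1.14490 = 0.742420
Compose boost 3: (0.608 + 0.742420)/(1 + 0.608×0.742420) = 1.35042/1.45139 = 0.9304

u ≈ 0.9304c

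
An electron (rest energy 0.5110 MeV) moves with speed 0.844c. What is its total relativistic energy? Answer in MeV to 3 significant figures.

γ = 1/√(1 − 0.844²) = 1.8645
E = γm₀c² = 1.8645 × 0.5110 MeV = 0.953 MeV

E ≈ 0.953 MeV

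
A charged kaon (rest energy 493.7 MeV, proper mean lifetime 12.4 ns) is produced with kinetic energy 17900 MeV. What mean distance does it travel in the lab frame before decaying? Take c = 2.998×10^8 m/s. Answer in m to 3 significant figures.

γ = 1 + K/(m₀c²) = 1 + 17900/493.7 = 37.257
β = √(1 − 1/γ²) = 0.99964
Dilated lifetime: γτ₀ = 37.257 × 12.4 ns = 461.98 ns
d = βc·γτ₀ = 0.99964 × (2.998×10^8 m/s) × 4.6198×10^-7 s = 138 m

d ≈ 138 m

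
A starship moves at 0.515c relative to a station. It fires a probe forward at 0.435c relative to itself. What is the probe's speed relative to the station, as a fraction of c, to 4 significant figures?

u ≈ 0.7761c

Relativistic velocity addition: u = (u' + v)/(1 + u'v/c²)
= (0.435 + 0.515)/(1 + 0.435×0.515) = 0.9500/1.22402 = 0.7761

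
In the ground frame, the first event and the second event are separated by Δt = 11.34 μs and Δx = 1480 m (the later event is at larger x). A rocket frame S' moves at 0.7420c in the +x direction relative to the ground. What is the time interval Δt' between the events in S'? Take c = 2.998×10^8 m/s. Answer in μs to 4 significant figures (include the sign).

γ = 1/√(1 − 0.7420²) = 1.49165
Δt' = γ(Δt − vΔx/c²) = 1.49165 × (11.34 μs − 0.7420×1480 m / (2.998×10^8 m/s))
= 1.49165 × (7.67702 μs) = 11.45 μs

Δt' ≈ 11.45 μs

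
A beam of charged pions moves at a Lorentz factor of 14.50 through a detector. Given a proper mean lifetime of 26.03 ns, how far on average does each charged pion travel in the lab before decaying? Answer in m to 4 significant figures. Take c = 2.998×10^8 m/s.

β = √(1 − 1/γ²) = √(1 − 1/14.50²) = 0.997619
Dilated lifetime: Δt = γτ₀ = 14.50 × 26.03 ns = 377.435 ns
d = vΔt = 0.997619c × 377.435 ns = 2.99086×10^8 m/s × 3.77435×10^-7 s = 112.9 m

d ≈ 112.9 m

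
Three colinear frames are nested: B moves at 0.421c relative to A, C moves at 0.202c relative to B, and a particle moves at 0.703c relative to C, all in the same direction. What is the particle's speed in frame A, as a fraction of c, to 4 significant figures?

u ≈ 0.9099c

Compose boost 2: (0.202 + 0.421)/(1 + 0.202×0.421) = 0.6230/1.08504 = 0.574171
Compose boost 3: (0.703 + 0.574171)/(1 + 0.703×0.574171) = 1.27717/1.40364 = 0.9099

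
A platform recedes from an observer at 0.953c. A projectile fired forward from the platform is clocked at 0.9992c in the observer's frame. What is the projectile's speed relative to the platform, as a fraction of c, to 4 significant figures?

u' ≈ 0.9673c

Inverse velocity addition: u' = (u − v)/(1 − uv/c²)
= (0.9992 − 0.953)/(1 − 0.9992×0.953) = 0.04620/0.0477624 = 0.9673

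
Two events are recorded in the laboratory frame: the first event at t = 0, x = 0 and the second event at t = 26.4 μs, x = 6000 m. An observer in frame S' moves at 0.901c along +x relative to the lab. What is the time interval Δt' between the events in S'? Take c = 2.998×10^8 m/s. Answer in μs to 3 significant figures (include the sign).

Δt' ≈ 19.3 μs

γ = 1/√(1 − 0.901²) = 2.3051
Δt' = γ(Δt − vΔx/c²) = 2.3051 × (26.4 μs − 0.901×6000 m / (2.998×10^8 m/s))
= 2.3051 × (8.3680 μs) = 19.3 μs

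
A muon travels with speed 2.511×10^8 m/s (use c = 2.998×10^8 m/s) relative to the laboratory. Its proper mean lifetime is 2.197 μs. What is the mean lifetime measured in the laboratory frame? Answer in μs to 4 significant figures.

Δt ≈ 4.021 μs

β = v/c = 2.511×10^8 / 2.998×10^8 = 0.837558
γ = 1/√(1 − 0.837558²) = 1.83034
Time dilation: Δt = γτ₀ = 1.83034 × 2.197 μs = 4.021 μs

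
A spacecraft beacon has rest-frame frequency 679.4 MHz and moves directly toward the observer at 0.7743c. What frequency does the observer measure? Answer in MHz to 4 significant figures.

Relativistic Doppler: f_obs = f_src √((1+β)/(1−β))
= 679.4 × √(1.77430/0.225700) = 679.4 × 2.80380 = 1905 MHz

f_obs ≈ 1905 MHz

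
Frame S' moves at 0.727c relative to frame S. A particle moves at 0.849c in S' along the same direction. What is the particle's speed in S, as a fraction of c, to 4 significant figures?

Relativistic velocity addition: u = (u' + v)/(1 + u'v/c²)
= (0.849 + 0.727)/(1 + 0.849×0.727) = 1.576/1.61722 = 0.9745

u ≈ 0.9745c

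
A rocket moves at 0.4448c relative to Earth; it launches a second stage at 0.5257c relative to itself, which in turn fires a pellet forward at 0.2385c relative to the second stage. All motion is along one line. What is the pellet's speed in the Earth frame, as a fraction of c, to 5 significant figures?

Compose boost 2: (0.5257 + 0.4448)/(1 + 0.5257×0.4448) = 0.97050/1.233831 = 0.7865743
Compose boost 3: (0.2385 + 0.7865743)/(1 + 0.2385×0.7865743) = 1.025074/1.187598 = 0.86315

u ≈ 0.86315c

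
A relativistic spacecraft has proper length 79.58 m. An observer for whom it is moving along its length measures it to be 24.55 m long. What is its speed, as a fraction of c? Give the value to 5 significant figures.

γ = L₀/L = 79.58/24.55 = 3.241548
β = √(1 − 1/γ²) = 0.95123

β ≈ 0.95123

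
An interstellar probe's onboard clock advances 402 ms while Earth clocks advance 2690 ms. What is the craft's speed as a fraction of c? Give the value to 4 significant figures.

γ = Δt/τ₀ = 2690/402 = 6.69154
β = √(1 − 1/γ²) = √(1 − 1/6.69154²) = 0.9888

β ≈ 0.9888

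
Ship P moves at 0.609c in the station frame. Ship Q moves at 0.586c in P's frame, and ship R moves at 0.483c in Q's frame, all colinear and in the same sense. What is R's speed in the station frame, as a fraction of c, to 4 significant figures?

u ≈ 0.9567c

Compose boost 2: (0.586 + 0.609)/(1 + 0.586×0.609) = 1.195/1.35687 = 0.880701
Compose boost 3: (0.483 + 0.880701)/(1 + 0.483×0.880701) = 1.36370/1.42538 = 0.9567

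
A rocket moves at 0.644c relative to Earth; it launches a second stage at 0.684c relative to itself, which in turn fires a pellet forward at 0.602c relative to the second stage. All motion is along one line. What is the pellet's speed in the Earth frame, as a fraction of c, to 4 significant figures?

u ≈ 0.9800c

Compose boost 2: (0.684 + 0.644)/(1 + 0.684×0.644) = 1.328/1.44050 = 0.921905
Compose boost 3: (0.602 + 0.921905)/(1 + 0.602×0.921905) = 1.52390/1.55499 = 0.9800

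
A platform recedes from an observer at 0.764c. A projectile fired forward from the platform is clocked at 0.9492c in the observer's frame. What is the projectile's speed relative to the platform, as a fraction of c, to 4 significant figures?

Inverse velocity addition: u' = (u − v)/(1 − uv/c²)
= (0.9492 − 0.764)/(1 − 0.9492×0.764) = 0.1852/0.274811 = 0.6739

u' ≈ 0.6739c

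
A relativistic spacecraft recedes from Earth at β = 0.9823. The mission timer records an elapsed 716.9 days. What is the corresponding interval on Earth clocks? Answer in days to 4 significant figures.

Δt ≈ 3827 days

γ = 1/√(1 − 0.9823²) = 5.33862
Time dilation: Δt = γτ₀ = 5.33862 × 716.9 days = 3827 days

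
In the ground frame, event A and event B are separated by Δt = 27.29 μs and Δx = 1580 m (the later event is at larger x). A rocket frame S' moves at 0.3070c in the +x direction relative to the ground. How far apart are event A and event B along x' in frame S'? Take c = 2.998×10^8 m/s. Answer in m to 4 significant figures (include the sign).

γ = 1/√(1 − 0.3070²) = 1.05074
Δx' = γ(Δx − vΔt) = 1.05074 × (1580 m − 0.3070×(2.998×10^8 m/s)×27.29×10^-6 s)
= 1.05074 × (-931.733 m) = -979.0 m

Δx' ≈ -979.0 m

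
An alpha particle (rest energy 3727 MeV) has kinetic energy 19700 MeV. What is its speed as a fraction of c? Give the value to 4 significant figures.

γ = 1 + K/(m₀c²) = 1 + 19700/3727 = 6.28575
β = √(1 − 1/γ²) = 0.9873

β ≈ 0.9873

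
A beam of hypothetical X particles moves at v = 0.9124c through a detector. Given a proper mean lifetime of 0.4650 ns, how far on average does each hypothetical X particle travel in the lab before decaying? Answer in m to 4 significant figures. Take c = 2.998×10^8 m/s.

d ≈ 0.3108 m

γ = 1/√(1 − 0.9124²) = 2.44320
Dilated lifetime: Δt = γτ₀ = 2.44320 × 0.4650 ns = 1.13609 ns
d = vΔt = 0.9124c × 1.13609 ns = 2.73538×10^8 m/s × 1.13609×10^-9 s = 0.3108 m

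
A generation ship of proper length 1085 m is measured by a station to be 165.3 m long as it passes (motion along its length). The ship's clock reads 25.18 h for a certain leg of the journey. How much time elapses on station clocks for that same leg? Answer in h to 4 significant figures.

Length contraction ⇒ γ = L₀/L = 1085/165.3 = 6.56382
Time dilation: Δt = γτ₀ = 6.56382 × 25.18 h = 165.3 h

Δt ≈ 165.3 h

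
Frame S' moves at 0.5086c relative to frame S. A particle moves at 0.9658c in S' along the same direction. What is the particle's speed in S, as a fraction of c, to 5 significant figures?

u ≈ 0.98873c

Relativistic velocity addition: u = (u' + v)/(1 + u'v/c²)
= (0.9658 + 0.5086)/(1 + 0.9658×0.5086) = 1.4744/1.491206 = 0.98873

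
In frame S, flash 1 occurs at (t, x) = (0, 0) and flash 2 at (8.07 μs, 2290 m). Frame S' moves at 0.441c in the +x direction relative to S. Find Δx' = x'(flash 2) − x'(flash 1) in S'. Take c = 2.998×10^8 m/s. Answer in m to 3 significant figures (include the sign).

γ = 1/√(1 − 0.441²) = 1.1142
Δx' = γ(Δx − vΔt) = 1.1142 × (2290 m − 0.441×(2.998×10^8 m/s)×8.07×10^-6 s)
= 1.1142 × (1223.1 m) = 1360 m

Δx' ≈ 1360 m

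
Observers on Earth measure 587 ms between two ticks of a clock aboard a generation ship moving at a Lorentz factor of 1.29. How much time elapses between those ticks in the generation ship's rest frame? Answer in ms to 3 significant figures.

τ₀ ≈ 455 ms

γ = 1.29 (given)
Proper time: τ₀ = Δt/γ = 587/1.29 = 455 ms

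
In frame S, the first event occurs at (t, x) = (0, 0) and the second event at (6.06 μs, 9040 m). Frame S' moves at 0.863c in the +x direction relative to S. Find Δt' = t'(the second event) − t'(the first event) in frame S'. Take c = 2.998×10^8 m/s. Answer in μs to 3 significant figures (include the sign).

γ = 1/√(1 − 0.863²) = 1.9794
Δt' = γ(Δt − vΔx/c²) = 1.9794 × (6.06 μs − 0.863×9040 m / (2.998×10^8 m/s))
= 1.9794 × (-19.962 μs) = -39.5 μs

Δt' ≈ -39.5 μs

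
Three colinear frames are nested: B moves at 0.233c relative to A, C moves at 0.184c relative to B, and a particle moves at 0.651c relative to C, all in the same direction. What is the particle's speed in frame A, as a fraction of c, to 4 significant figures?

u ≈ 0.8338c

Compose boost 2: (0.184 + 0.233)/(1 + 0.184×0.233) = 0.4170/1.04287 = 0.399857
Compose boost 3: (0.651 + 0.399857)/(1 + 0.651×0.399857) = 1.05086/1.26031 = 0.8338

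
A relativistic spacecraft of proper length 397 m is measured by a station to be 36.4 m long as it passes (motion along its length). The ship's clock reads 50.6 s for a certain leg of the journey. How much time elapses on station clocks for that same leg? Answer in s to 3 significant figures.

Length contraction ⇒ γ = L₀/L = 397/36.4 = 10.907
Time dilation: Δt = γτ₀ = 10.907 × 50.6 s = 552 s

Δt ≈ 552 s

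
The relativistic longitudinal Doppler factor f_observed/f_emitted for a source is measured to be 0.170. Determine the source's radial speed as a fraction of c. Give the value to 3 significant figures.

β ≈ 0.944

f_obs/f_src = √((1−β)/(1+β)) = 0.170  ⇒  (1−β)/(1+β) = 0.028900
β = |1 − D²|/(1 + D²) = |1 − 0.028900|/(1 + 0.028900) = 0.944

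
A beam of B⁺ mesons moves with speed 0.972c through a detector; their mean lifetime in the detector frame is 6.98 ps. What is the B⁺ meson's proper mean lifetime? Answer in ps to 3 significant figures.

γ = 1/√(1 − 0.972²) = 4.2557
Proper time: τ₀ = Δt/γ = 6.98/4.2557 = 1.64 ps

τ₀ ≈ 1.64 ps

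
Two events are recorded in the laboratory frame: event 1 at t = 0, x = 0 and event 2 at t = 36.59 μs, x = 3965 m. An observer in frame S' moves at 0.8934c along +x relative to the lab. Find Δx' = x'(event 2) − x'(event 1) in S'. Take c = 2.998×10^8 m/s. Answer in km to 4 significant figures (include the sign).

Δx' ≈ -12.99 km

γ = 1/√(1 − 0.8934²) = 2.22587
Δx' = γ(Δx − vΔt) = 2.22587 × (3965 m − 0.8934×(2.998×10^8 m/s)×36.59×10^-6 s)
= 2.22587 × (-5835.31 m) = -12.99 km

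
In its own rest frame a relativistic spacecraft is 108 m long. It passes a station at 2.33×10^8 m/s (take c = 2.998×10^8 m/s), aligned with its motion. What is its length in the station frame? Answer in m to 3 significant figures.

β = v/c = 2.33×10^8 / 2.998×10^8 = 0.77718
γ = 1/√(1 − 0.77718²) = 1.5891
Length contraction: L = L₀/γ = 108/1.5891 = 68.0 m

L ≈ 68.0 m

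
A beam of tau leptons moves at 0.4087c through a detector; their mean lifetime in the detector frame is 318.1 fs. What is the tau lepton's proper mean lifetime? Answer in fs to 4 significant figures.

τ₀ ≈ 290.3 fs

γ = 1/√(1 − 0.4087²) = 1.09569
Proper time: τ₀ = Δt/γ = 318.1/1.09569 = 290.3 fs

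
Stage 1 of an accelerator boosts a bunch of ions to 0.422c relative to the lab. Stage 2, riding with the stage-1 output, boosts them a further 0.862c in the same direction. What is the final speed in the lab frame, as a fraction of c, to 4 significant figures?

u ≈ 0.9415c

Compose boost 2: (0.862 + 0.422)/(1 + 0.862×0.422) = 1.284/1.36376 = 0.9415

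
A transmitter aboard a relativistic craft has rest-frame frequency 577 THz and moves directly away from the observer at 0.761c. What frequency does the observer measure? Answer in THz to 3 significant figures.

Relativistic Doppler: f_obs = f_src √((1−β)/(1+β))
= 577 × √(0.23900/1.7610) = 577 × 0.36840 = 213 THz

f_obs ≈ 213 THz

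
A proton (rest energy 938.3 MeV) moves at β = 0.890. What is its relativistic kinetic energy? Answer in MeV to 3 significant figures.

γ = 1/√(1 − 0.890²) = 2.1932
K = (γ − 1)m₀c² = (2.1932 − 1) × 938.3 MeV = 1.1932 × 938.3 MeV = 1120 MeV

K ≈ 1120 MeV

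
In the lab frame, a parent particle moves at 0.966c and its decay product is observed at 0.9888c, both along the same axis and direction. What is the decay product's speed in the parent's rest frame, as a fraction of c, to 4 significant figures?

Inverse velocity addition: u' = (u − v)/(1 − uv/c²)
= (0.9888 − 0.966)/(1 − 0.9888×0.966) = 0.02280/0.0448192 = 0.5087

u' ≈ 0.5087c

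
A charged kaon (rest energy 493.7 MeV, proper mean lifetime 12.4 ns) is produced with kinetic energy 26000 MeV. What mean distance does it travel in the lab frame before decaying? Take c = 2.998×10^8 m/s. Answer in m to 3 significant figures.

d ≈ 199 m

γ = 1 + K/(m₀c²) = 1 + 26000/493.7 = 53.664
β = √(1 − 1/γ²) = 0.99983
Dilated lifetime: γτ₀ = 53.664 × 12.4 ns = 665.43 ns
d = βc·γτ₀ = 0.99983 × (2.998×10^8 m/s) × 6.6543×10^-7 s = 199 m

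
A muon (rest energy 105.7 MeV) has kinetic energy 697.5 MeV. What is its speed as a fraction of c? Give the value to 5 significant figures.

γ = 1 + K/(m₀c²) = 1 + 697.5/105.7 = 7.598865
β = √(1 − 1/γ²) = 0.99130

β ≈ 0.99130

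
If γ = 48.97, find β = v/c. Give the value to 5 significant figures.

β = √(1 − 1/γ²) = √(1 − 1/48.97²) = √(0.9995830) = 0.99979

β ≈ 0.99979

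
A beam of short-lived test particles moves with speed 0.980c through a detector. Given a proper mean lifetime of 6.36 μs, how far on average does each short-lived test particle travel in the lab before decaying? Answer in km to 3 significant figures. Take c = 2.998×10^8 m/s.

γ = 1/√(1 − 0.980²) = 5.0252
Dilated lifetime: Δt = γτ₀ = 5.0252 × 6.36 μs = 31.960 μs
d = vΔt = 0.980c × 31.960 μs = 2.9380×10^8 m/s × 3.1960×10^-5 s = 9.39 km

d ≈ 9.39 km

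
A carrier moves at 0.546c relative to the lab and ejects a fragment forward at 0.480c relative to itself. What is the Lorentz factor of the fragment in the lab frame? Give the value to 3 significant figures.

u_lab = (0.480 + 0.546)/(1 + 0.480×0.546) = 1.026/1.26208 = 0.812944
γ = 1/√(1 − 0.812944²) = 1.72

γ ≈ 1.72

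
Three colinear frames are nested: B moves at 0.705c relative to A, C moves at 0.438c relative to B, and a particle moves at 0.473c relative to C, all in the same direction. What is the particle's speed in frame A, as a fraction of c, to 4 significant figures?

Compose boost 2: (0.438 + 0.705)/(1 + 0.438×0.705) = 1.143/1.30879 = 0.873326
Compose boost 3: (0.473 + 0.873326)/(1 + 0.473×0.873326) = 1.34633/1.41308 = 0.9528

u ≈ 0.9528c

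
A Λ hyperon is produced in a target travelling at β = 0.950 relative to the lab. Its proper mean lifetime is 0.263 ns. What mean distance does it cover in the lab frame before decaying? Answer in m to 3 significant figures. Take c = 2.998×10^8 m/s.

γ = 1/√(1 − 0.950²) = 3.2026
Dilated lifetime: Δt = γτ₀ = 3.2026 × 0.263 ns = 0.84227 ns
d = vΔt = 0.950c × 0.84227 ns = 2.8481×10^8 m/s × 8.4227×10^-10 s = 0.240 m

d ≈ 0.240 m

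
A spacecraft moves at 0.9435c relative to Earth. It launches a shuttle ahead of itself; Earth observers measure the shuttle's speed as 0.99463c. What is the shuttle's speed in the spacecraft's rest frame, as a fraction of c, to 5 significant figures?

Inverse velocity addition: u' = (u − v)/(1 − uv/c²)
= (0.99463 − 0.9435)/(1 − 0.99463×0.9435) = 0.051130/0.06156659 = 0.83048

u' ≈ 0.83048c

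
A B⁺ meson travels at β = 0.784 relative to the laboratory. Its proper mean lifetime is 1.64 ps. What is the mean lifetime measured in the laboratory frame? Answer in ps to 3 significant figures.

Δt ≈ 2.64 ps

γ = 1/√(1 − 0.784²) = 1.6109
Time dilation: Δt = γτ₀ = 1.6109 × 1.64 ps = 2.64 ps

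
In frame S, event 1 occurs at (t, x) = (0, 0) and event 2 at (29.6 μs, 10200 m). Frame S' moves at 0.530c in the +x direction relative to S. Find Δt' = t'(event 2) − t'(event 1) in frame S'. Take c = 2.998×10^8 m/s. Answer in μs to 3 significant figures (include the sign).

γ = 1/√(1 − 0.530²) = 1.1792
Δt' = γ(Δt − vΔx/c²) = 1.1792 × (29.6 μs − 0.530×10200 m / (2.998×10^8 m/s))
= 1.1792 × (11.568 μs) = 13.6 μs

Δt' ≈ 13.6 μs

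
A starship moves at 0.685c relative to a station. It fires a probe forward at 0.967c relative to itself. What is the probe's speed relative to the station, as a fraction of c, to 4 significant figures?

Relativistic velocity addition: u = (u' + v)/(1 + u'v/c²)
= (0.967 + 0.685)/(1 + 0.967×0.685) = 1.652/1.66240 = 0.9937

u ≈ 0.9937c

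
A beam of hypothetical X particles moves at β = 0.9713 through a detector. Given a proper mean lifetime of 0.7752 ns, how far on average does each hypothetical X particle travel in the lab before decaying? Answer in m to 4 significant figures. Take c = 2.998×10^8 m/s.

d ≈ 0.9490 m

γ = 1/√(1 − 0.9713²) = 4.20419
Dilated lifetime: Δt = γτ₀ = 4.20419 × 0.7752 ns = 3.25909 ns
d = vΔt = 0.9713c × 3.25909 ns = 2.91196×10^8 m/s × 3.25909×10^-9 s = 0.9490 m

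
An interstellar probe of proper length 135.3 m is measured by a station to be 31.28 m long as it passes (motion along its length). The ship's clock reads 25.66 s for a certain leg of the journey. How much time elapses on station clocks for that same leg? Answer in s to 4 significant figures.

Length contraction ⇒ γ = L₀/L = 135.3/31.28 = 4.32545
Time dilation: Δt = γτ₀ = 4.32545 × 25.66 s = 111.0 s

Δt ≈ 111.0 s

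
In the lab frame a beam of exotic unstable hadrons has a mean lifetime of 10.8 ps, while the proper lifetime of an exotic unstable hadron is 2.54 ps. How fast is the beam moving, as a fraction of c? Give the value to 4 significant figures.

γ = Δt/τ₀ = 10.8/2.54 = 4.25197
β = √(1 − 1/γ²) = √(1 − 1/4.25197²) = 0.9720

β ≈ 0.9720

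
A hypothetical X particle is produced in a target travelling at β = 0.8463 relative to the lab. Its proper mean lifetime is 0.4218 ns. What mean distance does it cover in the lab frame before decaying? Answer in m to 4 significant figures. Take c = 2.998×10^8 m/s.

d ≈ 0.2009 m

γ = 1/√(1 − 0.8463²) = 1.87721
Dilated lifetime: Δt = γτ₀ = 1.87721 × 0.4218 ns = 0.791805 ns
d = vΔt = 0.8463c × 0.791805 ns = 2.53721×10^8 m/s × 7.91805×10^-10 s = 0.2009 m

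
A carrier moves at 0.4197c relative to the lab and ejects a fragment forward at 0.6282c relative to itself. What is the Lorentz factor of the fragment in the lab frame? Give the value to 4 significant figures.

u_lab = (0.6282 + 0.4197)/(1 + 0.6282×0.4197) = 1.0479/1.263656 = 0.8292608
γ = 1/√(1 − 0.8292608²) = 1.789

γ ≈ 1.789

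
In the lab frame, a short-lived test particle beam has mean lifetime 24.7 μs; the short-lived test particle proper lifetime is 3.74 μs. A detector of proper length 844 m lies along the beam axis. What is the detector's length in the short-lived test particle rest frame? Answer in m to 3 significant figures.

Time dilation ⇒ γ = Δt/τ₀ = 24.7/3.74 = 6.6043
Length contraction: L = L₀/γ = 844/6.6043 = 128 m

L ≈ 128 m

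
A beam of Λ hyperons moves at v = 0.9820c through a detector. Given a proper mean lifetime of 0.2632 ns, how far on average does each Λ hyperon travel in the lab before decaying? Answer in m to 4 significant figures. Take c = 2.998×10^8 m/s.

γ = 1/√(1 − 0.9820²) = 5.29434
Dilated lifetime: Δt = γτ₀ = 5.29434 × 0.2632 ns = 1.39347 ns
d = vΔt = 0.9820c × 1.39347 ns = 2.94404×10^8 m/s × 1.39347×10^-9 s = 0.4102 m

d ≈ 0.4102 m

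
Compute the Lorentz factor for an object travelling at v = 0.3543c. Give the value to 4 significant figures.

γ ≈ 1.069

γ = 1/√(1 − β²) = 1/√(1 − 0.3543²) = 1/√(0.874472) = 1.069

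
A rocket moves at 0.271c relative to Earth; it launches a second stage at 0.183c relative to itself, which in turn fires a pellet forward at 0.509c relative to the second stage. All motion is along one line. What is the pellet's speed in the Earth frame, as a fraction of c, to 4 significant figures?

Compose boost 2: (0.183 + 0.271)/(1 + 0.183×0.271) = 0.4540/1.04959 = 0.432549
Compose boost 3: (0.509 + 0.432549)/(1 + 0.509×0.432549) = 0.941549/1.22017 = 0.7717

u ≈ 0.7717c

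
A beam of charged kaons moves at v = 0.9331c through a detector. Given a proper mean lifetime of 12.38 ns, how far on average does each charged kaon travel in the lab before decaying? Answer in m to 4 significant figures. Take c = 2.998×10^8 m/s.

d ≈ 9.630 m

γ = 1/√(1 − 0.9331²) = 2.78074
Dilated lifetime: Δt = γτ₀ = 2.78074 × 12.38 ns = 34.4255 ns
d = vΔt = 0.9331c × 34.4255 ns = 2.79743×10^8 m/s × 3.44255×10^-8 s = 9.630 m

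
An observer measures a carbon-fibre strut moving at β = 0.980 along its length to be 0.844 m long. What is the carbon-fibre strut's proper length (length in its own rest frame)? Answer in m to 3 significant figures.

L₀ ≈ 4.24 m

γ = 1/√(1 − 0.980²) = 5.0252
L₀ = γL = 5.0252 × 0.844 = 4.24 m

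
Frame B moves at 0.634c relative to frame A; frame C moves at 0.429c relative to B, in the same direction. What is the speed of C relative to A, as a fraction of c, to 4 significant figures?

Compose boost 2: (0.429 + 0.634)/(1 + 0.429×0.634) = 1.063/1.27199 = 0.8357

u ≈ 0.8357c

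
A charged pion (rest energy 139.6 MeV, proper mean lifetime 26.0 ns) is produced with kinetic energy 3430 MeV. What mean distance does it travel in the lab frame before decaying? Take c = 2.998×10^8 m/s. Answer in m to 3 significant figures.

γ = 1 + K/(m₀c²) = 1 + 3430/139.6 = 25.570
β = √(1 − 1/γ²) = 0.99923
Dilated lifetime: γτ₀ = 25.570 × 26.0 ns = 664.83 ns
d = βc·γτ₀ = 0.99923 × (2.998×10^8 m/s) × 6.6483×10^-7 s = 199 m

d ≈ 199 m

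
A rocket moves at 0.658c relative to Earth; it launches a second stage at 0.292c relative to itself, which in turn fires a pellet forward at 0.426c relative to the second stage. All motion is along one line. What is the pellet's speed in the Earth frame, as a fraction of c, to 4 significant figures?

Compose boost 2: (0.292 + 0.658)/(1 + 0.292×0.658) = 0.9500/1.19214 = 0.796889
Compose boost 3: (0.426 + 0.796889)/(1 + 0.426×0.796889) = 1.22289/1.33947 = 0.9130

u ≈ 0.9130c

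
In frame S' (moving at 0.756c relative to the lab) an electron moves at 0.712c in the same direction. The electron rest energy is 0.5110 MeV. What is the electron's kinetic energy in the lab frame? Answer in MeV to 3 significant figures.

K ≈ 1.20 MeV

u_lab = (0.712 + 0.756)/(1 + 0.712×0.756) = 0.954318
γ = 1/√(1 − 0.954318²) = 3.3468
K = (γ − 1)m₀c² = (3.3468 − 1) × 0.5110 = 2.3468 × 0.5110 = 1.20 MeV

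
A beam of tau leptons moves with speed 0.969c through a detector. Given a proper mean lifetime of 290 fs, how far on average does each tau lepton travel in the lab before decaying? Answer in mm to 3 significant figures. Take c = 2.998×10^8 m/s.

γ = 1/√(1 − 0.969²) = 4.0476
Dilated lifetime: Δt = γτ₀ = 4.0476 × 290 fs = 1173.8 fs
d = vΔt = 0.969c × 1173.8 fs = 2.9051×10^8 m/s × 1.1738×10^-12 s = 0.341 mm

d ≈ 0.341 mm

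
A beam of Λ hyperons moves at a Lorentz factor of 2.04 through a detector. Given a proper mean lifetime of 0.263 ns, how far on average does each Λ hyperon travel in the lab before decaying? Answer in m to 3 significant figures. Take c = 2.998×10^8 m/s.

β = √(1 − 1/γ²) = √(1 − 1/2.04²) = 0.87161
Dilated lifetime: Δt = γτ₀ = 2.04 × 0.263 ns = 0.53652 ns
d = vΔt = 0.87161c × 0.53652 ns = 2.6131×10^8 m/s × 5.3652×10^-10 s = 0.140 m

d ≈ 0.140 m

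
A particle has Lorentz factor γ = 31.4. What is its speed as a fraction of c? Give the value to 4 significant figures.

β ≈ 0.9995

β = √(1 − 1/γ²) = √(1 − 1/31.4²) = √(0.998986) = 0.9995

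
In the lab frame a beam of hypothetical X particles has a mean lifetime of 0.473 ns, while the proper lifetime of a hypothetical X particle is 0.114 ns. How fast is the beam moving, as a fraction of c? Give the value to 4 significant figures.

β ≈ 0.9705

γ = Δt/τ₀ = 0.473/0.114 = 4.14912
β = √(1 − 1/γ²) = √(1 − 1/4.14912²) = 0.9705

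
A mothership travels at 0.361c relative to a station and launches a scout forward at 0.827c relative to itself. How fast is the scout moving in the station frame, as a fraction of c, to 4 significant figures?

Compose boost 2: (0.827 + 0.361)/(1 + 0.827×0.361) = 1.188/1.29855 = 0.9149

u ≈ 0.9149c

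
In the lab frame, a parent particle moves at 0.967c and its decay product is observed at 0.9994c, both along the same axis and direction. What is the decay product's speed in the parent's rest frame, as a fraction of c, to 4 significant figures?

Inverse velocity addition: u' = (u − v)/(1 − uv/c²)
= (0.9994 − 0.967)/(1 − 0.9994×0.967) = 0.03240/0.0335802 = 0.9649

u' ≈ 0.9649c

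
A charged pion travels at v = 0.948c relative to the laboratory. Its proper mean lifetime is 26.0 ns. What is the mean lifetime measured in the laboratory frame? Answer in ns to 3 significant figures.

γ = 1/√(1 − 0.948²) = 3.1420
Time dilation: Δt = γτ₀ = 3.1420 × 26.0 ns = 81.7 ns

Δt ≈ 81.7 ns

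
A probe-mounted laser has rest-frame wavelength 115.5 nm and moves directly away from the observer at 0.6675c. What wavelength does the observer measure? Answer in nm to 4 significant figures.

λ_obs ≈ 258.7 nm

Relativistic Doppler: λ_obs = λ_src √((1+β)/(1−β))
= 115.5 × √(1.66750/0.332500) = 115.5 × 2.23943 = 258.7 nm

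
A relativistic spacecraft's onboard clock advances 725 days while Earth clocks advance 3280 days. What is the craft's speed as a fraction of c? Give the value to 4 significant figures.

β ≈ 0.9753

γ = Δt/τ₀ = 3280/725 = 4.52414
β = √(1 − 1/γ²) = √(1 − 1/4.52414²) = 0.9753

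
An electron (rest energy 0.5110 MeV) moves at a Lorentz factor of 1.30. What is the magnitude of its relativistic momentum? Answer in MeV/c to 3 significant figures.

β = √(1 − 1/γ²) = √(1 − 1/1.30²) = 0.63897
p = γβm₀c = 1.30 × 0.63897 × 0.5110 MeV/c = 0.424 MeV/c

p ≈ 0.424 MeV/c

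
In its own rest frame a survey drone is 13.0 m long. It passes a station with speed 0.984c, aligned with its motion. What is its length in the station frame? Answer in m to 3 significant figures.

L ≈ 2.32 m

γ = 1/√(1 − 0.984²) = 5.6127
Length contraction: L = L₀/γ = 13.0/5.6127 = 2.32 m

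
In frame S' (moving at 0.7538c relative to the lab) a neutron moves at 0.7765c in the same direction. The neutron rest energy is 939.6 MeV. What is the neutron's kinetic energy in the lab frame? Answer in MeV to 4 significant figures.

K ≈ 2658 MeV

u_lab = (0.7765 + 0.7538)/(1 + 0.7765×0.7538) = 0.9652906
γ = 1/√(1 − 0.9652906²) = 3.82880
K = (γ − 1)m₀c² = (3.82880 − 1) × 939.6 = 2.82880 × 939.6 = 2658 MeV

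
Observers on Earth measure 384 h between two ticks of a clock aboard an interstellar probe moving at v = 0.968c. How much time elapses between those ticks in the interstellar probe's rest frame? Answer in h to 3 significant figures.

γ = 1/√(1 − 0.968²) = 3.9849
Proper time: τ₀ = Δt/γ = 384/3.9849 = 96.4 h

τ₀ ≈ 96.4 h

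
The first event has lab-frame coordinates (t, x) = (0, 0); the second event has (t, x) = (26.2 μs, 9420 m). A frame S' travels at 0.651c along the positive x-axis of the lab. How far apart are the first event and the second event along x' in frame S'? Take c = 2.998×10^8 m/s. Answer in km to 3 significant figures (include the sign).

Δx' ≈ 5.67 km

γ = 1/√(1 − 0.651²) = 1.3174
Δx' = γ(Δx − vΔt) = 1.3174 × (9420 m − 0.651×(2.998×10^8 m/s)×26.2×10^-6 s)
= 1.3174 × (4306.6 m) = 5.67 km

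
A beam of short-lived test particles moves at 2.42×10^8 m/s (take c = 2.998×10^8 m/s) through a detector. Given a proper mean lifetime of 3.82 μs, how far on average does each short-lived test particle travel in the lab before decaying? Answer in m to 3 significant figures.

β = v/c = 2.42×10^8 / 2.998×10^8 = 0.80720
γ = 1/√(1 − 0.80720²) = 1.6941
Dilated lifetime: Δt = γτ₀ = 1.6941 × 3.82 μs = 6.4716 μs
d = vΔt = 0.80720c × 6.4716 μs = 2.4200×10^8 m/s × 6.4716×10^-6 s = 1570 m

d ≈ 1570 m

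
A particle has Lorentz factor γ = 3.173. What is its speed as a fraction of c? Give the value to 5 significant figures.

β = √(1 − 1/γ²) = √(1 − 1/3.173²) = √(0.9006747) = 0.94904

β ≈ 0.94904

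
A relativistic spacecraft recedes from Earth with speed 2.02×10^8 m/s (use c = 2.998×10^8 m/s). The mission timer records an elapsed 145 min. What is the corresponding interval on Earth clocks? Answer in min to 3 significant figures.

Δt ≈ 196 min

β = v/c = 2.02×10^8 / 2.998×10^8 = 0.67378
γ = 1/√(1 − 0.67378²) = 1.3533
Time dilation: Δt = γτ₀ = 1.3533 × 145 min = 196 min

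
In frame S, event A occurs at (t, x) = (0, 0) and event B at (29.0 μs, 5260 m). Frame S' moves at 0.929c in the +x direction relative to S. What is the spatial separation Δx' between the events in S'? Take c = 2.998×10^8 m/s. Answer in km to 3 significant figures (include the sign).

γ = 1/√(1 − 0.929²) = 2.7021
Δx' = γ(Δx − vΔt) = 2.7021 × (5260 m − 0.929×(2.998×10^8 m/s)×29.0×10^-6 s)
= 2.7021 × (-2816.9 m) = -7.61 km

Δx' ≈ -7.61 km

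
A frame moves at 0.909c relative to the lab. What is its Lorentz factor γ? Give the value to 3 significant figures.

γ = 1/√(1 − β²) = 1/√(1 − 0.909²) = 1/√(0.17372) = 2.40

γ ≈ 2.40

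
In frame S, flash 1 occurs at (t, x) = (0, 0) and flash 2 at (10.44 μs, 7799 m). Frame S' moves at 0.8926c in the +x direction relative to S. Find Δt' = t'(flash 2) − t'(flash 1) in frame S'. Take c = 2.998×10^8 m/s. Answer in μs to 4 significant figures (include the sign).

Δt' ≈ -28.35 μs

γ = 1/√(1 − 0.8926²) = 2.21804
Δt' = γ(Δt − vΔx/c²) = 2.21804 × (10.44 μs − 0.8926×7799 m / (2.998×10^8 m/s))
= 2.21804 × (-12.7801 μs) = -28.35 μs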